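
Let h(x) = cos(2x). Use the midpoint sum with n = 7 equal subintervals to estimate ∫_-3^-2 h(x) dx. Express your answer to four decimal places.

Δx = (-2 − (-3))/7 = 1/7.
Midpoints: -41/14, -39/14, -37/14, -2.5, -33/14, -31/14, -29/14.
h(-41/14) ≈ 0.9106, h(-39/14) ≈ 0.7572, h(-37/14) ≈ 0.5424, h(-2.5) ≈ 0.2837, h(-33/14) ≈ 0.0019, h(-31/14) ≈ -0.2800, h(-29/14) ≈ -0.5392.
Sum = Δx · [h(-41/14) + h(-39/14) + h(-37/14) + ...].
Sum ≈ 0.2395.

0.2395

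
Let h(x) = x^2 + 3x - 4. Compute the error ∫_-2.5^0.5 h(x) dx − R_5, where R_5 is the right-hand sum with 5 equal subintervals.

Exact integral: ∫_-2.5^0.5 h(x) dx = -15.75.
R_5 = -14.67.
Error = -15.75 − (-14.67) = -1.08.

-1.08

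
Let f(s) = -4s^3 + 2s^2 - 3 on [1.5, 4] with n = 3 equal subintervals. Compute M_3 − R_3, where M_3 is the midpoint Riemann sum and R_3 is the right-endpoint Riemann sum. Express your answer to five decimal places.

M_3 ≈ -213.5358796.
R_3 ≈ -316.5740741.
M_3 − R_3 ≈ 103.03819.

103.03819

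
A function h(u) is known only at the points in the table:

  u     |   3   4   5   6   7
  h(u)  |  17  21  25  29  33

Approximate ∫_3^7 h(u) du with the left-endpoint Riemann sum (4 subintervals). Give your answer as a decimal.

Δu = 1.
Sum = 1·[17 + 21 + 25 + 29] = 92.

92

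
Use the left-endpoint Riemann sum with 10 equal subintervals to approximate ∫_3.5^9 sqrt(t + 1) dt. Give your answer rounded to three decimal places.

14.430

Δt = (9 − 3.5)/10 = 0.55.
Left endpoints: 3.5, 4.05, 4.6, 5.15, 5.7, 6.25, 6.8, 7.35, 7.9, 8.45.
f(3.5) ≈ 2.121, f(4.05) ≈ 2.247, f(4.6) ≈ 2.366, f(5.15) ≈ 2.480, f(5.7) ≈ 2.588, f(6.25) ≈ 2.693, f(6.8) ≈ 2.793, f(7.35) ≈ 2.890, f(7.9) ≈ 2.983, f(8.45) ≈ 3.074.
Sum = Δt · [f(3.5) + f(4.05) + f(4.6) + ...].
Sum ≈ 14.430.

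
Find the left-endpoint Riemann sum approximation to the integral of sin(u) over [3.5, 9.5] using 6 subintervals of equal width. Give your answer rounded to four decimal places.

-0.0822

Δu = (9.5 − 3.5)/6 = 1.
Left endpoints: 3.5, 4.5, 5.5, 6.5, 7.5, 8.5.
f(3.5) ≈ -0.3508, f(4.5) ≈ -0.9775, f(5.5) ≈ -0.7055, f(6.5) ≈ 0.2151, f(7.5) ≈ 0.9380, f(8.5) ≈ 0.7985.
Sum = Δu · [f(3.5) + f(4.5) + f(5.5) + ...].
Sum ≈ -0.0822.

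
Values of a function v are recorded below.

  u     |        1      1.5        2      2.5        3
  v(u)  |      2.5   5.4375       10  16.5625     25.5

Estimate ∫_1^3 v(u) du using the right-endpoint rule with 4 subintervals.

Δu = 0.5.
Sum = 0.5·[5.4375 + 10 + 16.5625 + 25.5] = 28.75.

28.75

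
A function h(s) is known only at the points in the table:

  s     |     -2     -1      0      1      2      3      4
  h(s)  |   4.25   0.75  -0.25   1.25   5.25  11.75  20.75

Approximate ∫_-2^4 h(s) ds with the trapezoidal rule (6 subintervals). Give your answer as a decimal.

Δs = 1.
T_6 = (1/2)·[4.25 + 2·0.75 + 2·(-0.25) + 2·1.25 + 2·5.25 + 2·11.75 + 20.75] = 31.25.

31.25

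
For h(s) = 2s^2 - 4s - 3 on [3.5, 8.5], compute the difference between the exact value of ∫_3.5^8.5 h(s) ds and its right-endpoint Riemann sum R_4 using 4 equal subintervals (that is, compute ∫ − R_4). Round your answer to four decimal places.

Exact integral: ∫_3.5^8.5 h(s) ds ≈ 245.833333.
R_4 = 310.9375.
Error ≈ 245.833333 − 310.9375 ≈ -65.1042.

-65.1042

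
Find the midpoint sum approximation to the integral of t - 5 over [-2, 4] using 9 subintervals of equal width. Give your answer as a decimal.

Δt = (4 − (-2))/9 = 2/3.
Midpoints: -5/3, -1, -1/3, 1/3, 1, 5/3, 7/3, 3, 11/3.
f(-5/3) = -20/3, f(-1) = -6, f(-1/3) = -16/3, f(1/3) = -14/3, f(1) = -4, f(5/3) = -10/3, f(7/3) = -8/3, f(3) = -2, f(11/3) = -4/3.
Sum = Δt · [f(-5/3) + f(-1) + f(-1/3) + ...].
Sum = -24.

-24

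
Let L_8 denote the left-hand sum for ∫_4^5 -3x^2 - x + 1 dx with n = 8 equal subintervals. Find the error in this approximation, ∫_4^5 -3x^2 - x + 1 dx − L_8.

-1.7421875

Exact integral: ∫_4^5 f(x) dx = -64.5.
L_8 = -62.7578125.
Error = -64.5 − (-62.7578125) = -1.7421875.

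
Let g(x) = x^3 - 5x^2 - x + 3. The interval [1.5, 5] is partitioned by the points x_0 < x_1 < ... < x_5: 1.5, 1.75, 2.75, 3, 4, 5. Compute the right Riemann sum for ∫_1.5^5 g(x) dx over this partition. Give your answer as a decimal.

-42.44140625

Subinterval widths: 0.25, 1, 0.25, 1, 1.
Right endpoints: 1.75, 2.75, 3, 4, 5.
g(1.75) = -8.703125, g(2.75) = -16.765625, g(3) = -18, g(4) = -17, g(5) = -2.
Sum = Σ Δx_i · g(x_i).
Sum = -42.44140625.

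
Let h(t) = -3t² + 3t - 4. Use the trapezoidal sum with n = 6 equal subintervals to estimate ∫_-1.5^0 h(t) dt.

-12.796875

Δt = (0 − (-1.5))/6 = 0.25.
h(-1.5) = -15.25, h(-1.25) = -12.4375, h(-1) = -10, h(-0.75) = -7.9375, h(-0.5) = -6.25, h(-0.25) = -4.9375, h(0) = -4.
T_6 = (Δt/2)·[h(t_0) + 2h(t_1) + ... + 2h(t_{5}) + h(t_6)].
Sum = -12.796875.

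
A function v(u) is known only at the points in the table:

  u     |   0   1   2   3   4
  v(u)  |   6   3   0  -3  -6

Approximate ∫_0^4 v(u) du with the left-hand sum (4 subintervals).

6

Δu = 1.
Sum = 1·[6 + 3 + 0 + (-3)] = 6.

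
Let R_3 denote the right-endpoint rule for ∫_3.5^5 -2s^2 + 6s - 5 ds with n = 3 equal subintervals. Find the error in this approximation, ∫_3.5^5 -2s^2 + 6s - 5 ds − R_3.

4.25

Exact integral: ∫_3.5^5 f(s) ds = -24.
R_3 = -28.25.
Error = -24 − (-28.25) = 4.25.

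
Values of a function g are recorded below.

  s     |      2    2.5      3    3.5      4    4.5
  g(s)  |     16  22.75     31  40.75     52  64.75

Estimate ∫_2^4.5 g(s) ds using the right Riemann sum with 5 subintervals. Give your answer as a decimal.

Δs = 0.5.
Sum = 0.5·[22.75 + 31 + 40.75 + 52 + 64.75] = 105.625.

105.625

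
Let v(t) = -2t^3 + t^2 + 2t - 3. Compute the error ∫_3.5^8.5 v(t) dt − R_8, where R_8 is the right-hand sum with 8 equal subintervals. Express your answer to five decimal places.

346.54948

Exact integral: ∫_3.5^8.5 v(t) dt ≈ -2299.5833333.
R_8 = -2646.1328125.
Error ≈ -2299.5833333 − (-2646.1328125) ≈ 346.54948.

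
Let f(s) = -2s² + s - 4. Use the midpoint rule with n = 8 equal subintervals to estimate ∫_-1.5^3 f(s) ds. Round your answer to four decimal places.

-34.6377

Δs = (3 − (-1.5))/8 = 0.5625.
Midpoints: -1.21875, -0.65625, -0.09375, 0.46875, 1.03125, 1.59375, 2.15625, 2.71875.
f(-1.21875) = -4193/512, f(-0.65625) = -2825/512, f(-0.09375) = -2105/512, f(0.46875) = -2033/512, f(1.03125) = -2609/512, f(1.59375) = -3833/512, f(2.15625) = -5705/512, f(2.71875) = -8225/512.
Sum = Δs · [f(-1.21875) + f(-0.65625) + f(-0.09375) + ...].
Sum ≈ -34.6377.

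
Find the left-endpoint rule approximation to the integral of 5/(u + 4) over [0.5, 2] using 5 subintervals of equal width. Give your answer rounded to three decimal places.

Δu = (2 − 0.5)/5 = 0.3.
Left endpoints: 0.5, 0.8, 1.1, 1.4, 1.7.
f(0.5) = 10/9, f(0.8) = 25/24, f(1.1) = 50/51, f(1.4) = 25/27, f(1.7) = 50/57.
Sum = Δu · [f(0.5) + f(0.8) + f(1.1) + f(1.4) + f(1.7)].
Sum ≈ 1.481.

1.481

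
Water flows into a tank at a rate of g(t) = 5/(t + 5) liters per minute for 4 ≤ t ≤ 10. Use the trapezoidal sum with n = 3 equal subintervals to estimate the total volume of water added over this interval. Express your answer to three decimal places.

Δt = (10 − 4)/3 = 2.
g(4) = 5/9, g(6) = 5/11, g(8) = 5/13, g(10) = 1/3.
T_3 = (Δt/2)·[g(t_0) + 2g(t_1) + 2g(t_2) + g(t_3)].
Sum ≈ 2.567.

2.567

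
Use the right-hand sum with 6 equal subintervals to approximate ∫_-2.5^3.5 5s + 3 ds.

48

Δs = (3.5 − (-2.5))/6 = 1.
Right endpoints: -1.5, -0.5, 0.5, 1.5, 2.5, 3.5.
f(-1.5) = -4.5, f(-0.5) = 0.5, f(0.5) = 5.5, f(1.5) = 10.5, f(2.5) = 15.5, f(3.5) = 20.5.
Sum = Δs · [f(-1.5) + f(-0.5) + f(0.5) + ...].
Sum = 48.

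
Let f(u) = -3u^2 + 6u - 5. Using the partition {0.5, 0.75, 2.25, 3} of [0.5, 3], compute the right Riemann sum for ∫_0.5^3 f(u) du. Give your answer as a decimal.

-21.078125

Subinterval widths: 0.25, 1.5, 0.75.
Right endpoints: 0.75, 2.25, 3.
f(0.75) = -2.1875, f(2.25) = -6.6875, f(3) = -14.
Sum = Σ Δu_i · f(u_i).
Sum = -21.078125.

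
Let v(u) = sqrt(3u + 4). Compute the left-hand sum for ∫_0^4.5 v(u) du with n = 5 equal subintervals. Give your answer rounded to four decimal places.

Δu = (4.5 − 0)/5 = 0.9.
Left endpoints: 0, 0.9, 1.8, 2.7, 3.6.
v(0) ≈ 2.0000, v(0.9) ≈ 2.5884, v(1.8) ≈ 3.0659, v(2.7) ≈ 3.4785, v(3.6) ≈ 3.8471.
Sum = Δu · [v(0) + v(0.9) + v(1.8) + v(2.7) + v(3.6)].
Sum ≈ 13.4820.

13.4820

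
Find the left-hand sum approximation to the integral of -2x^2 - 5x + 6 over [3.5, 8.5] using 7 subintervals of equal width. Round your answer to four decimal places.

-449.8980

Δx = (8.5 − 3.5)/7 = 5/7.
Left endpoints: 3.5, 59/14, 69/14, 79/14, 89/14, 99/14, 109/14.
f(3.5) = -36, f(59/14) = -2479/49, f(69/14) = -3294/49, f(79/14) = -4209/49, f(89/14) = -5224/49, f(99/14) = -6339/49, f(109/14) = -7554/49.
Sum = Δx · [f(3.5) + f(59/14) + f(69/14) + ...].
Sum ≈ -449.8980.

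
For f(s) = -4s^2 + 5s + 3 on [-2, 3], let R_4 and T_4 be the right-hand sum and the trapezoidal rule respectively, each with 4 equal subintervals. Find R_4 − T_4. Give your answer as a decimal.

R_4 = -21.25.
T_4 = -24.375.
R_4 − T_4 = 3.125.

3.125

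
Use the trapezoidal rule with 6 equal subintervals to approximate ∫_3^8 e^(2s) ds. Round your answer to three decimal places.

5426623.633

Δs = (8 − 3)/6 = 5/6.
f(3) ≈ 403.429, f(23/6) ≈ 2135.950, f(14/3) ≈ 11308.765, f(5.5) ≈ 59874.142, f(19/3) ≈ 317003.048, f(43/6) ≈ 1678369.481, f(8) ≈ 8886110.521.
T_6 = (Δs/2)·[f(s_0) + 2f(s_1) + ... + 2f(s_{5}) + f(s_6)].
Sum ≈ 5426623.633.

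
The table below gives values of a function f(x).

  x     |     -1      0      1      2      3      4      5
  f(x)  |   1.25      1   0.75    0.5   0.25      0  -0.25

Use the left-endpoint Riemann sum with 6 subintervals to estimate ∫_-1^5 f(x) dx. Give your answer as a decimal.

3.75

Δx = 1.
Sum = 1·[1.25 + 1 + 0.75 + 0.5 + 0.25 + 0] = 3.75.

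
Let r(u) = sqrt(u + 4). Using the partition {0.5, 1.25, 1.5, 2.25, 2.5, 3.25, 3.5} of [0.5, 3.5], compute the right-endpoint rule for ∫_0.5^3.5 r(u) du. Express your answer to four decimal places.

7.5212

Subinterval widths: 0.75, 0.25, 0.75, 0.25, 0.75, 0.25.
Right endpoints: 1.25, 1.5, 2.25, 2.5, 3.25, 3.5.
r(1.25) ≈ 2.2913, r(1.5) ≈ 2.3452, r(2.25) ≈ 2.5000, r(2.5) ≈ 2.5495, r(3.25) ≈ 2.6926, r(3.5) ≈ 2.7386.
Sum = Σ Δu_i · r(u_i).
Sum ≈ 7.5212.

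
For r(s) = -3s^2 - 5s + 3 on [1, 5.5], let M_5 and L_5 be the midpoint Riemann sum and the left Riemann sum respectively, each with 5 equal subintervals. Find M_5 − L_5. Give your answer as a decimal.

-46.87875

M_5 = -224.08875.
L_5 = -177.21.
M_5 − L_5 = -46.87875.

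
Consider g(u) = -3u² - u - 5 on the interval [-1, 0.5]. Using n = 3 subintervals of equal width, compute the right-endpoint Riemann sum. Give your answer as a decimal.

-8.25

Δu = (0.5 − (-1))/3 = 0.5.
Right endpoints: -0.5, 0, 0.5.
g(-0.5) = -5.25, g(0) = -5, g(0.5) = -6.25.
Sum = Δu · [g(-0.5) + g(0) + g(0.5)].
Sum = -8.25.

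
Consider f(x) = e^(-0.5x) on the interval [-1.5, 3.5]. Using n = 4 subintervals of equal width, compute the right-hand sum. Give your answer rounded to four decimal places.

2.7976

Δx = (3.5 − (-1.5))/4 = 1.25.
Right endpoints: -0.25, 1, 2.25, 3.5.
f(-0.25) ≈ 1.1331, f(1) ≈ 0.6065, f(2.25) ≈ 0.3247, f(3.5) ≈ 0.1738.
Sum = Δx · [f(-0.25) + f(1) + f(2.25) + f(3.5)].
Sum ≈ 2.7976.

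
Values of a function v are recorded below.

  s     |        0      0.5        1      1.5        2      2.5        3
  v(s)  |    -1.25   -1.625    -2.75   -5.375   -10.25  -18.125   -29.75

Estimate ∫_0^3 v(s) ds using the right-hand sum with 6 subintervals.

Δs = 0.5.
Sum = 0.5·[(-1.625) + (-2.75) + (-5.375) + (-10.25) + (-18.125) + (-29.75)] = -33.9375.

-33.9375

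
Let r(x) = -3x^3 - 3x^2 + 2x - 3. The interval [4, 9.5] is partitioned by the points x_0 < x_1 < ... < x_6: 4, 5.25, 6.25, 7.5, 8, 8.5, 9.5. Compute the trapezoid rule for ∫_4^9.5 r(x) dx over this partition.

Subinterval widths: 1.25, 1, 1.25, 0.5, 0.5, 1.
r(4) = -235, r(5.25) = -509.296875, r(6.25) = -840.109375, r(7.5) = -1422.375, r(8) = -1715, r(8.5) = -2045.125, r(9.5) = -2826.875.
On each subinterval the trapezoid contributes (Δx_i/2)·[r(x_{i-1}) + r(x_i)].
Sum = -6714.31640625.

-6714.31640625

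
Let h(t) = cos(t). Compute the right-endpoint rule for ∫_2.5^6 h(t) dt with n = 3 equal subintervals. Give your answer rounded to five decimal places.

0.25146

Δt = (6 − 2.5)/3 = 7/6.
Right endpoints: 11/3, 29/6, 6.
h(11/3) ≈ -0.86529, h(29/6) ≈ 0.12065, h(6) ≈ 0.96017.
Sum = Δt · [h(11/3) + h(29/6) + h(6)].
Sum ≈ 0.25146.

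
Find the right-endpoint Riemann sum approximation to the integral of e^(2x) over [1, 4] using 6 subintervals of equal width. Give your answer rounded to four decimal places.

2352.0584

Δx = (4 − 1)/6 = 0.5.
Right endpoints: 1.5, 2, 2.5, 3, 3.5, 4.
f(1.5) ≈ 20.0855, f(2) ≈ 54.5982, f(2.5) ≈ 148.4132, f(3) ≈ 403.4288, f(3.5) ≈ 1096.6332, f(4) ≈ 2980.9580.
Sum = Δx · [f(1.5) + f(2) + f(2.5) + ...].
Sum ≈ 2352.0584.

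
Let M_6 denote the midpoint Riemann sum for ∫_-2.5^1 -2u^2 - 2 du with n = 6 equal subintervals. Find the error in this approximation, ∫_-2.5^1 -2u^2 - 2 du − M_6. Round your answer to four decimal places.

-0.1985

Exact integral: ∫_-2.5^1 f(u) du ≈ -18.083333.
M_6 ≈ -17.884838.
Error ≈ -18.083333 − (-17.884838) ≈ -0.1985.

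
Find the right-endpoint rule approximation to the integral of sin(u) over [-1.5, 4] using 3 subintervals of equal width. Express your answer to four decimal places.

0.7298

Δu = (4 − (-1.5))/3 = 11/6.
Right endpoints: 1/3, 13/6, 4.
f(1/3) ≈ 0.3272, f(13/6) ≈ 0.8277, f(4) ≈ -0.7568.
Sum = Δu · [f(1/3) + f(13/6) + f(4)].
Sum ≈ 0.7298.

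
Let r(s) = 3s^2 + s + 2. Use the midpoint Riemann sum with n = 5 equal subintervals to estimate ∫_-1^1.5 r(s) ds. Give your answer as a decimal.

Δs = (1.5 − (-1))/5 = 0.5.
Midpoints: -0.75, -0.25, 0.25, 0.75, 1.25.
r(-0.75) = 2.9375, r(-0.25) = 1.9375, r(0.25) = 2.4375, r(0.75) = 4.4375, r(1.25) = 7.9375.
Sum = Δs · [r(-0.75) + r(-0.25) + r(0.25) + r(0.75) + r(1.25)].
Sum = 9.84375.

9.84375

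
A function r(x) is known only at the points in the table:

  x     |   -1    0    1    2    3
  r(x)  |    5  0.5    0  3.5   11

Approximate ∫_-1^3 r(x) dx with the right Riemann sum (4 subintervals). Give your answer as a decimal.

Δx = 1.
Sum = 1·[0.5 + 0 + 3.5 + 11] = 15.

15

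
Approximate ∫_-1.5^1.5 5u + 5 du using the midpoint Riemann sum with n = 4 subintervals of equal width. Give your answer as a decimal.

15

Δu = (1.5 − (-1.5))/4 = 0.75.
Midpoints: -1.125, -0.375, 0.375, 1.125.
f(-1.125) = -0.625, f(-0.375) = 3.125, f(0.375) = 6.875, f(1.125) = 10.625.
Sum = Δu · [f(-1.125) + f(-0.375) + f(0.375) + f(1.125)].
Sum = 15.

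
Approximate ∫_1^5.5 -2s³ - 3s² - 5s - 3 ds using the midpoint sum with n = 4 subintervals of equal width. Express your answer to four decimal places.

-698.3525

Δs = (5.5 − 1)/4 = 1.125.
Midpoints: 1.5625, 2.6875, 3.8125, 4.9375.
f(1.5625) = -52769/2048, f(2.6875) = -157547/2048, f(3.8125) = -361469/2048, f(4.9375) = -699527/2048.
Sum = Δs · [f(1.5625) + f(2.6875) + f(3.8125) + f(4.9375)].
Sum ≈ -698.3525.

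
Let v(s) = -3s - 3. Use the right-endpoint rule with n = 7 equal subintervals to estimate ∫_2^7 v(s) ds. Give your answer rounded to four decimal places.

-87.8571

Δs = (7 − 2)/7 = 5/7.
Right endpoints: 19/7, 24/7, 29/7, 34/7, 39/7, 44/7, 7.
v(19/7) = -78/7, v(24/7) = -93/7, v(29/7) = -108/7, v(34/7) = -123/7, v(39/7) = -138/7, v(44/7) = -153/7, v(7) = -24.
Sum = Δs · [v(19/7) + v(24/7) + v(29/7) + ...].
Sum ≈ -87.8571.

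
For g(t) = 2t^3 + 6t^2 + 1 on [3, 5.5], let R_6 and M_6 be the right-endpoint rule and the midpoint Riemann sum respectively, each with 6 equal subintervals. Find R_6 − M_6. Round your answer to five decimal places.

88.05339

R_6 = 785.1953125.
M_6 ≈ 697.1419271.
R_6 − M_6 ≈ 88.05339.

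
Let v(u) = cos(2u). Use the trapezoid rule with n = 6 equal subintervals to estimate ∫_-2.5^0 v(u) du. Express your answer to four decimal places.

Δu = (0 − (-2.5))/6 = 5/12.
v(-2.5) ≈ 0.2837, v(-25/12) ≈ -0.5190, v(-5/3) ≈ -0.9817, v(-1.25) ≈ -0.8011, v(-5/6) ≈ -0.0957, v(-5/12) ≈ 0.6724, v(0) ≈ 1.0000.
T_6 = (Δu/2)·[v(u_0) + 2v(u_1) + ... + 2v(u_{5}) + v(u_6)].
Sum ≈ -0.4514.

-0.4514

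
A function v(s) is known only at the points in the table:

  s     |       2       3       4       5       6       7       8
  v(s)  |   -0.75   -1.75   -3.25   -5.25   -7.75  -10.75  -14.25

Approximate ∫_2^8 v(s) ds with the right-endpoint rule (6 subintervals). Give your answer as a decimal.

Δs = 1.
Sum = 1·[(-1.75) + (-3.25) + (-5.25) + (-7.75) + (-10.75) + (-14.25)] = -43.

-43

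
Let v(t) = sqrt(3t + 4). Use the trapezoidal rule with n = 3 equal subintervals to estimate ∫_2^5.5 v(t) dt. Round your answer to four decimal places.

Δt = (5.5 − 2)/3 = 7/6.
v(2) ≈ 3.1623, v(19/6) ≈ 3.6742, v(13/3) ≈ 4.1231, v(5.5) ≈ 4.5277.
T_3 = (Δt/2)·[v(t_0) + 2v(t_1) + 2v(t_2) + v(t_3)].
Sum ≈ 13.5827.

13.5827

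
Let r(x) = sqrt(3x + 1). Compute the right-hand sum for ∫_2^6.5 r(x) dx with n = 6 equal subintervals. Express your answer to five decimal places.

Δx = (6.5 − 2)/6 = 0.75.
Right endpoints: 2.75, 3.5, 4.25, 5, 5.75, 6.5.
r(2.75) ≈ 3.04138, r(3.5) ≈ 3.39116, r(4.25) ≈ 3.70810, r(5) ≈ 4.00000, r(5.75) ≈ 4.27200, r(6.5) ≈ 4.52769.
Sum = Δx · [r(2.75) + r(3.5) + r(4.25) + ...].
Sum ≈ 17.20525.

17.20525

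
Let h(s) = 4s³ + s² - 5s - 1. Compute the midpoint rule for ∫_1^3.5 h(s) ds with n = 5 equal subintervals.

Δs = (3.5 − 1)/5 = 0.5.
Midpoints: 1.25, 1.75, 2.25, 2.75, 3.25.
h(1.25) = 2.125, h(1.75) = 14.75, h(2.25) = 38.375, h(2.75) = 76, h(3.25) = 130.625.
Sum = Δs · [h(1.25) + h(1.75) + h(2.25) + h(2.75) + h(3.25)].
Sum = 130.9375.

130.9375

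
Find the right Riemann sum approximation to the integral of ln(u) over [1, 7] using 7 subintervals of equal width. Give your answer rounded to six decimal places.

8.404130

Δu = (7 − 1)/7 = 6/7.
Right endpoints: 13/7, 19/7, 25/7, 31/7, 37/7, 43/7, 7.
f(13/7) ≈ 0.619039, f(19/7) ≈ 0.998529, f(25/7) ≈ 1.272966, f(31/7) ≈ 1.488077, f(37/7) ≈ 1.665008, f(43/7) ≈ 1.815290, f(7) ≈ 1.945910.
Sum = Δu · [f(13/7) + f(19/7) + f(25/7) + ...].
Sum ≈ 8.404130.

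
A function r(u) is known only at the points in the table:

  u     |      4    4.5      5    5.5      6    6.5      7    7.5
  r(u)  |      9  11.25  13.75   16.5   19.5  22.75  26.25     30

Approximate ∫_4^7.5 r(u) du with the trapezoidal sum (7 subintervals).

64.75

Δu = 0.5.
T_7 = (0.5/2)·[9 + 2·11.25 + 2·13.75 + 2·16.5 + 2·19.5 + 2·22.75 + 2·26.25 + 30] = 64.75.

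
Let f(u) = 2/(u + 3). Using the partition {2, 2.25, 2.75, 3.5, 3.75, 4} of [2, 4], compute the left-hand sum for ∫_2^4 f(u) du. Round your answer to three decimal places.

0.702

Subinterval widths: 0.25, 0.5, 0.75, 0.25, 0.25.
Left endpoints: 2, 2.25, 2.75, 3.5, 3.75.
f(2) = 0.4, f(2.25) = 8/21, f(2.75) = 8/23, f(3.5) = 4/13, f(3.75) = 8/27.
Sum = Σ Δu_i · f(u_i).
Sum ≈ 0.702.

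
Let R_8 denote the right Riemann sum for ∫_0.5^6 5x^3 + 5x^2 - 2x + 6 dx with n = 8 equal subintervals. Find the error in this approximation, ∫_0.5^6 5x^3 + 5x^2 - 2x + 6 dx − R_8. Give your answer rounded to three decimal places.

Exact integral: ∫_0.5^6 f(x) dx ≈ 1976.96354.
R_8 ≈ 2428.95093.
Error ≈ 1976.96354 − 2428.95093 ≈ -451.987.

-451.987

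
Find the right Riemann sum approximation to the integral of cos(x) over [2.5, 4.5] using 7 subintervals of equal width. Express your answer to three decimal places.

Δx = (4.5 − 2.5)/7 = 2/7.
Right endpoints: 39/14, 43/14, 47/14, 51/14, 55/14, 59/14, 4.5.
f(39/14) ≈ -0.937, f(43/14) ≈ -0.998, f(47/14) ≈ -0.977, f(51/14) ≈ -0.877, f(55/14) ≈ -0.706, f(59/14) ≈ -0.478, f(4.5) ≈ -0.211.
Sum = Δx · [f(39/14) + f(43/14) + f(47/14) + ...].
Sum ≈ -1.481.

-1.481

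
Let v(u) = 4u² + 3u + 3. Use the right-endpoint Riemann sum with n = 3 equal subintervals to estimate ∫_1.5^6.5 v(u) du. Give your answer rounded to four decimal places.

591.7593

Δu = (6.5 − 1.5)/3 = 5/3.
Right endpoints: 19/6, 29/6, 6.5.
v(19/6) = 947/18, v(29/6) = 1997/18, v(6.5) = 191.5.
Sum = Δu · [v(19/6) + v(29/6) + v(6.5)].
Sum ≈ 591.7593.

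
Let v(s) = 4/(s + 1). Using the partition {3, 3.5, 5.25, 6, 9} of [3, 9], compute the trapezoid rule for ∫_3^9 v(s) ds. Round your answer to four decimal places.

3.7214

Subinterval widths: 0.5, 1.75, 0.75, 3.
v(3) = 1, v(3.5) = 8/9, v(5.25) = 0.64, v(6) = 4/7, v(9) = 0.4.
On each subinterval the trapezoid contributes (Δs_i/2)·[v(s_{i-1}) + v(s_i)].
Sum ≈ 3.7214.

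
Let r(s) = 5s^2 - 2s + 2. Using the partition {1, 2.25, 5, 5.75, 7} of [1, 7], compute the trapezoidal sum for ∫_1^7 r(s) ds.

Subinterval widths: 1.25, 2.75, 0.75, 1.25.
r(1) = 5, r(2.25) = 22.8125, r(5) = 117, r(5.75) = 155.8125, r(7) = 233.
On each subinterval the trapezoid contributes (Δs_i/2)·[r(s_{i-1}) + r(s_i)].
Sum = 554.9375.

554.9375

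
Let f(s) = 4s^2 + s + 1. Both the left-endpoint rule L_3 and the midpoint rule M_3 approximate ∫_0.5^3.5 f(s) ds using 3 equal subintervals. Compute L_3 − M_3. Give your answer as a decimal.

L_3 = 42.5.
M_3 = 65.
L_3 − M_3 = -22.5.

-22.5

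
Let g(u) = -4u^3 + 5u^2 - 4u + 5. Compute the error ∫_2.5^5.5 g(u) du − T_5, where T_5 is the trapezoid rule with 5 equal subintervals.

Exact integral: ∫_2.5^5.5 g(u) du = -657.75.
T_5 = -665.49.
Error = -657.75 − (-665.49) = 7.74.

7.74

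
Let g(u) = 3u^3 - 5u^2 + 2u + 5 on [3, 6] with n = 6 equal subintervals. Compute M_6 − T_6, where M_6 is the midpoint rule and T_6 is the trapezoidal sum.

-6.65625

M_6 = 636.03125.
T_6 = 642.6875.
M_6 − T_6 = -6.65625.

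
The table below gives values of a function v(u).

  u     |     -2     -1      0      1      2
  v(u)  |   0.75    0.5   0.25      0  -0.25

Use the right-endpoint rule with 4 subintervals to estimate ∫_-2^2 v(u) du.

Δu = 1.
Sum = 1·[0.5 + 0.25 + 0 + (-0.25)] = 0.5.

0.5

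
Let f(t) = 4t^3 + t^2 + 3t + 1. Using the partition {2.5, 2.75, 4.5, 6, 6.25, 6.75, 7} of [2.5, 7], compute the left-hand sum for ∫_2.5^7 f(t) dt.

1864.875

Subinterval widths: 0.25, 1.75, 1.5, 0.25, 0.5, 0.25.
Left endpoints: 2.5, 2.75, 4.5, 6, 6.25, 6.75.
f(2.5) = 77.25, f(2.75) = 100, f(4.5) = 399.25, f(6) = 919, f(6.25) = 1035.375, f(6.75) = 1297.
Sum = Σ Δt_i · f(t_i).
Sum = 1864.875.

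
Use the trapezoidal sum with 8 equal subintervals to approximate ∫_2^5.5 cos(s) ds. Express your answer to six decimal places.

-1.588998

Δs = (5.5 − 2)/8 = 0.4375.
f(2) ≈ -0.416147, f(2.4375) ≈ -0.762199, f(2.875) ≈ -0.964674, f(3.3125) ≈ -0.985431, f(3.75) ≈ -0.820559, f(4.1875) ≈ -0.501117, f(4.625) ≈ -0.087278, f(5.0625) ≈ 0.343002, f(5.5) ≈ 0.708670.
T_8 = (Δs/2)·[f(s_0) + 2f(s_1) + ... + 2f(s_{7}) + f(s_8)].
Sum ≈ -1.588998.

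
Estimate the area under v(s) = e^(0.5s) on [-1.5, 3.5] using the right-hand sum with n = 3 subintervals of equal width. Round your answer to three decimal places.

Δs = (3.5 − (-1.5))/3 = 5/3.
Right endpoints: 1/6, 11/6, 3.5.
v(1/6) ≈ 1.087, v(11/6) ≈ 2.501, v(3.5) ≈ 5.755.
Sum = Δs · [v(1/6) + v(11/6) + v(3.5)].
Sum ≈ 15.571.

15.571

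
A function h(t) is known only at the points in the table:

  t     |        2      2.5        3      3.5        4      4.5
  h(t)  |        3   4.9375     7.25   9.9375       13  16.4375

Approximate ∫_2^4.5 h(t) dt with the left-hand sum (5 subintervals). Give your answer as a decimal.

19.0625

Δt = 0.5.
Sum = 0.5·[3 + 4.9375 + 7.25 + 9.9375 + 13] = 19.0625.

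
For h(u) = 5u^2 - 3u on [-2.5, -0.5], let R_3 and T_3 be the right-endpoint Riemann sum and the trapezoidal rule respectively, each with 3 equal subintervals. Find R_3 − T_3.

-12

R_3 ≈ 23.57407.
T_3 ≈ 35.57407.
R_3 − T_3 = -12.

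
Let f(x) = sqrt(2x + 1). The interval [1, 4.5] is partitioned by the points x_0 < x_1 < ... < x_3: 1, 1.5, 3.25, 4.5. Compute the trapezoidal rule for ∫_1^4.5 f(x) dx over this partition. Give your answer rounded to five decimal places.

Subinterval widths: 0.5, 1.75, 1.25.
f(1) ≈ 1.73205, f(1.5) ≈ 2.00000, f(3.25) ≈ 2.73861, f(4.5) ≈ 3.16228.
On each subinterval the trapezoid contributes (Δx_i/2)·[f(x_{i-1}) + f(x_i)].
Sum ≈ 8.76736.

8.76736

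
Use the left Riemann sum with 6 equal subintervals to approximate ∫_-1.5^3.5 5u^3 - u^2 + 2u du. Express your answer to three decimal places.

87.581

Δu = (3.5 − (-1.5))/6 = 5/6.
Left endpoints: -1.5, -2/3, 1/6, 1, 11/6, 8/3.
f(-1.5) = -22.125, f(-2/3) = -88/27, f(1/6) = 71/216, f(1) = 6, f(11/6) = 6721/216, f(8/3) = 2512/27.
Sum = Δu · [f(-1.5) + f(-2/3) + f(1/6) + ...].
Sum ≈ 87.581.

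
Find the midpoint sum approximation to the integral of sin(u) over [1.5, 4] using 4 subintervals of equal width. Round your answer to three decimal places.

Δu = (4 − 1.5)/4 = 0.625.
Midpoints: 1.8125, 2.4375, 3.0625, 3.6875.
f(1.8125) ≈ 0.971, f(2.4375) ≈ 0.647, f(3.0625) ≈ 0.079, f(3.6875) ≈ -0.519.
Sum = Δu · [f(1.8125) + f(2.4375) + f(3.0625) + f(3.6875)].
Sum ≈ 0.736.

0.736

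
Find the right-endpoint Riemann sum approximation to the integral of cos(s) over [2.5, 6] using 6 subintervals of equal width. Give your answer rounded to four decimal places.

-0.3391

Δs = (6 − 2.5)/6 = 7/12.
Right endpoints: 37/12, 11/3, 4.25, 29/6, 65/12, 6.
f(37/12) ≈ -0.9983, f(11/3) ≈ -0.8653, f(4.25) ≈ -0.4461, f(29/6) ≈ 0.1206, f(65/12) ≈ 0.6475, f(6) ≈ 0.9602.
Sum = Δs · [f(37/12) + f(11/3) + f(4.25) + ...].
Sum ≈ -0.3391.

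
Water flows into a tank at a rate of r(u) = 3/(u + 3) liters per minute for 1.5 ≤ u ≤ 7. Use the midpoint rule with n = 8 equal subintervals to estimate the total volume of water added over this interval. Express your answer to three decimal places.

2.393

Δu = (7 − 1.5)/8 = 0.6875.
Midpoints: 1.84375, 2.53125, 3.21875, 3.90625, 4.59375, 5.28125, 5.96875, 6.65625.
r(1.84375) = 96/155, r(2.53125) = 32/59, r(3.21875) = 96/199, r(3.90625) = 96/221, r(4.59375) = 32/81, r(5.28125) = 96/265, r(5.96875) = 96/287, r(6.65625) = 32/103.
Sum = Δu · [r(1.84375) + r(2.53125) + r(3.21875) + ...].
Sum ≈ 2.393.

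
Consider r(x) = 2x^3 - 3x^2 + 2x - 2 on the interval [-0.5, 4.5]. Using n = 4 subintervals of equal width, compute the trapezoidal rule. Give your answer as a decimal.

135.46875

Δx = (4.5 − (-0.5))/4 = 1.25.
r(-0.5) = -4, r(0.75) = -1.34375, r(2) = 6, r(3.25) = 41.46875, r(4.5) = 128.5.
T_4 = (Δx/2)·[r(x_0) + 2r(x_1) + 2r(x_2) + 2r(x_3) + r(x_4)].
Sum = 135.46875.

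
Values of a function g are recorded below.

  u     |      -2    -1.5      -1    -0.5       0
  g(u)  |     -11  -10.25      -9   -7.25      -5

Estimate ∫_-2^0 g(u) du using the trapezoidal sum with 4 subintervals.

Δu = 0.5.
T_4 = (0.5/2)·[(-11) + 2·(-10.25) + 2·(-9) + 2·(-7.25) + (-5)] = -17.25.

-17.25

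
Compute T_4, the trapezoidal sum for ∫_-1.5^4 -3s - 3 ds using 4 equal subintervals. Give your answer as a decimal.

-37.125

Δs = (4 − (-1.5))/4 = 1.375.
f(-1.5) = 1.5, f(-0.125) = -2.625, f(1.25) = -6.75, f(2.625) = -10.875, f(4) = -15.
T_4 = (Δs/2)·[f(s_0) + 2f(s_1) + 2f(s_2) + 2f(s_3) + f(s_4)].
Sum = -37.125.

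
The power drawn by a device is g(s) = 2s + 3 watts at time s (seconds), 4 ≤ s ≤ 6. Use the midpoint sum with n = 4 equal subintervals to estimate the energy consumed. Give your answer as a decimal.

Δs = (6 − 4)/4 = 0.5.
Midpoints: 4.25, 4.75, 5.25, 5.75.
g(4.25) = 11.5, g(4.75) = 12.5, g(5.25) = 13.5, g(5.75) = 14.5.
Sum = Δs · [g(4.25) + g(4.75) + g(5.25) + g(5.75)].
Sum = 26.

26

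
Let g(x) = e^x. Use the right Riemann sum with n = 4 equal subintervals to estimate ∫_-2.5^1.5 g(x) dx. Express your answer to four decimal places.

Δx = (1.5 − (-2.5))/4 = 1.
Right endpoints: -1.5, -0.5, 0.5, 1.5.
g(-1.5) ≈ 0.2231, g(-0.5) ≈ 0.6065, g(0.5) ≈ 1.6487, g(1.5) ≈ 4.4817.
Sum = Δx · [g(-1.5) + g(-0.5) + g(0.5) + g(1.5)].
Sum ≈ 6.9601.

6.9601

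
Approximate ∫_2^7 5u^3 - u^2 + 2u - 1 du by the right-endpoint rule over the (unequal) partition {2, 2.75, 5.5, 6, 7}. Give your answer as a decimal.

Subinterval widths: 0.75, 2.75, 0.5, 1.
Right endpoints: 2.75, 5.5, 6, 7.
f(2.75) = 100.921875, f(5.5) = 811.625, f(6) = 1055, f(7) = 1679.
Sum = Σ Δu_i · f(u_i).
Sum = 4514.16015625.

4514.16015625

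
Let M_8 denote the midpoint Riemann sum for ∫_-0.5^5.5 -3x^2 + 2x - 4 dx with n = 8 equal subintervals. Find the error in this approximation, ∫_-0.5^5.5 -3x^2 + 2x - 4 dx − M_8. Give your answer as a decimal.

Exact integral: ∫_-0.5^5.5 f(x) dx = -160.5.
M_8 = -159.65625.
Error = -160.5 − (-159.65625) = -0.84375.

-0.84375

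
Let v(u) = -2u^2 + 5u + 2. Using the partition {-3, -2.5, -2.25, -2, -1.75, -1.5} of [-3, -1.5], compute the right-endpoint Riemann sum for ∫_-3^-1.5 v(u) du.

Subinterval widths: 0.5, 0.25, 0.25, 0.25, 0.25.
Right endpoints: -2.5, -2.25, -2, -1.75, -1.5.
v(-2.5) = -23, v(-2.25) = -19.375, v(-2) = -16, v(-1.75) = -12.875, v(-1.5) = -10.
Sum = Σ Δu_i · v(u_i).
Sum = -26.0625.

-26.0625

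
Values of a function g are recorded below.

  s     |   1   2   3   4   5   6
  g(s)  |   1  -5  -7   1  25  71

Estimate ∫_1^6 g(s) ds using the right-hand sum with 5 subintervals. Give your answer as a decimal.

Δs = 1.
Sum = 1·[(-5) + (-7) + 1 + 25 + 71] = 85.

85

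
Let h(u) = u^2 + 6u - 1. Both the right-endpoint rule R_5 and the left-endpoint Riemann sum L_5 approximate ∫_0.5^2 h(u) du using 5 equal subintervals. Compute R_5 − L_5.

R_5 = 14.31.
L_5 = 10.485.
R_5 − L_5 = 3.825.

3.825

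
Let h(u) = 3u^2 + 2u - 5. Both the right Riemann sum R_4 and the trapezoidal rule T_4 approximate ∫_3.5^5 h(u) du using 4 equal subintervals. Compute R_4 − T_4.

R_4 = 95.21484375.
T_4 = 87.48046875.
R_4 − T_4 = 7.734375.

7.734375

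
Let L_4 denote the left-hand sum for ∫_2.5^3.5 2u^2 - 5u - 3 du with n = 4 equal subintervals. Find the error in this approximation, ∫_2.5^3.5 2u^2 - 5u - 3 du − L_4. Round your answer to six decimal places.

Exact integral: ∫_2.5^3.5 f(u) du ≈ 0.16666667.
L_4 = -0.6875.
Error ≈ 0.16666667 − (-0.6875) ≈ 0.854167.

0.854167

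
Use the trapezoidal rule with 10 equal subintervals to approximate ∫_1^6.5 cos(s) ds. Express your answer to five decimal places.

Δs = (6.5 − 1)/10 = 0.55.
f(1) ≈ 0.54030, f(1.55) ≈ 0.02079, f(2.1) ≈ -0.50485, f(2.65) ≈ -0.88158, f(3.2) ≈ -0.99829, f(3.75) ≈ -0.82056, f(4.3) ≈ -0.40080, f(4.85) ≈ 0.13718, f(5.4) ≈ 0.63469, f(5.95) ≈ 0.94501, f(6.5) ≈ 0.97659.
T_10 = (Δs/2)·[f(s_0) + 2f(s_1) + ... + 2f(s_{9}) + f(s_10)].
Sum ≈ -0.61048.

-0.61048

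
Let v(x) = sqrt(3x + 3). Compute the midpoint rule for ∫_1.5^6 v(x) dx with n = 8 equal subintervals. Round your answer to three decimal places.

16.824

Δx = (6 − 1.5)/8 = 0.5625.
Midpoints: 1.78125, 2.34375, 2.90625, 3.46875, 4.03125, 4.59375, 5.15625, 5.71875.
v(1.78125) ≈ 2.889, v(2.34375) ≈ 3.167, v(2.90625) ≈ 3.423, v(3.46875) ≈ 3.661, v(4.03125) ≈ 3.885, v(4.59375) ≈ 4.096, v(5.15625) ≈ 4.298, v(5.71875) ≈ 4.490.
Sum = Δx · [v(1.78125) + v(2.34375) + v(2.90625) + ...].
Sum ≈ 16.824.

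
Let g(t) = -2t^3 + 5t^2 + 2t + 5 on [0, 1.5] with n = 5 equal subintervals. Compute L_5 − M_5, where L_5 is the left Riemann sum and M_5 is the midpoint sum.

L_5 = 11.73.
M_5 = 12.838125.
L_5 − M_5 = -1.108125.

-1.108125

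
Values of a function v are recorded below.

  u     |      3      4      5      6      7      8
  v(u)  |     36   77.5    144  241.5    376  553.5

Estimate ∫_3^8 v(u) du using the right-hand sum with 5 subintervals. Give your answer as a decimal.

1392.5

Δu = 1.
Sum = 1·[77.5 + 144 + 241.5 + 376 + 553.5] = 1392.5.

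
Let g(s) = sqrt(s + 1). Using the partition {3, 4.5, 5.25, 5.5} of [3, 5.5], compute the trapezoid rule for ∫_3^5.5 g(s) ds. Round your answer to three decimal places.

Subinterval widths: 1.5, 0.75, 0.25.
g(3) ≈ 2.000, g(4.5) ≈ 2.345, g(5.25) ≈ 2.500, g(5.5) ≈ 2.550.
On each subinterval the trapezoid contributes (Δs_i/2)·[g(s_{i-1}) + g(s_i)].
Sum ≈ 5.707.

5.707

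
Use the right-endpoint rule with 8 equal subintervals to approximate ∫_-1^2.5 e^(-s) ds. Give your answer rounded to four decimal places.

Δs = (2.5 − (-1))/8 = 0.4375.
Right endpoints: -0.5625, -0.125, 0.3125, 0.75, 1.1875, 1.625, 2.0625, 2.5.
f(-0.5625) ≈ 1.7551, f(-0.125) ≈ 1.1331, f(0.3125) ≈ 0.7316, f(0.75) ≈ 0.4724, f(1.1875) ≈ 0.3050, f(1.625) ≈ 0.1969, f(2.0625) ≈ 0.1271, f(2.5) ≈ 0.0821.
Sum = Δs · [f(-0.5625) + f(-0.125) + f(0.3125) + ...].
Sum ≈ 2.1014.

2.1014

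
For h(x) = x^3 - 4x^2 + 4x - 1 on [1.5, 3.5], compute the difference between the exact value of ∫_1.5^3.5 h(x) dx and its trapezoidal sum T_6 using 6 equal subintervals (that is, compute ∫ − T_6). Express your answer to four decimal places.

Exact integral: ∫_1.5^3.5 h(x) dx ≈ 1.583333.
T_6 ≈ 1.712963.
Error ≈ 1.583333 − 1.712963 ≈ -0.1296.

-0.1296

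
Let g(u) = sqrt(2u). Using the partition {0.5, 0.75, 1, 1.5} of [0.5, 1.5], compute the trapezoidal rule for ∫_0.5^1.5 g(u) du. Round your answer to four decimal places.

Subinterval widths: 0.25, 0.25, 0.5.
g(0.5) ≈ 1.0000, g(0.75) ≈ 1.2247, g(1) ≈ 1.4142, g(1.5) ≈ 1.7321.
On each subinterval the trapezoid contributes (Δu_i/2)·[g(u_{i-1}) + g(u_i)].
Sum ≈ 1.3945.

1.3945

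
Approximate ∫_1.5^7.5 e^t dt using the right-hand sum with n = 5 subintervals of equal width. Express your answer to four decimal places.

Δt = (7.5 − 1.5)/5 = 1.2.
Right endpoints: 2.7, 3.9, 5.1, 6.3, 7.5.
f(2.7) ≈ 14.8797, f(3.9) ≈ 49.4024, f(5.1) ≈ 164.0219, f(6.3) ≈ 544.5719, f(7.5) ≈ 1808.0424.
Sum = Δt · [f(2.7) + f(3.9) + f(5.1) + f(6.3) + f(7.5)].
Sum ≈ 3097.1021.

3097.1021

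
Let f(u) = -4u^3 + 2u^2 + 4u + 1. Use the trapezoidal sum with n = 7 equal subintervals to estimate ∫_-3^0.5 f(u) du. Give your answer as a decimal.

Δu = (0.5 − (-3))/7 = 0.5.
f(-3) = 115, f(-2.5) = 66, f(-2) = 33, f(-1.5) = 13, f(-1) = 3, f(-0.5) = 0, f(0) = 1, f(0.5) = 3.
T_7 = (Δu/2)·[f(u_0) + 2f(u_1) + ... + 2f(u_{6}) + f(u_7)].
Sum = 87.5.

87.5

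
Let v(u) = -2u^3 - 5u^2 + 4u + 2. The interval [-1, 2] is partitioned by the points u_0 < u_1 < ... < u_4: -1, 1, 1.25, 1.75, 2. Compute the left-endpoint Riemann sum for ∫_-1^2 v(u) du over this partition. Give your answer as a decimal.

Subinterval widths: 2, 0.25, 0.5, 0.25.
Left endpoints: -1, 1, 1.25, 1.75.
v(-1) = -5, v(1) = -1, v(1.25) = -4.71875, v(1.75) = -17.03125.
Sum = Σ Δu_i · v(u_i).
Sum = -16.8671875.

-16.8671875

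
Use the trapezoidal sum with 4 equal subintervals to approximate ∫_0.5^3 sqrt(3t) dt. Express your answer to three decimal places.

Δt = (3 − 0.5)/4 = 0.625.
f(0.5) ≈ 1.225, f(1.125) ≈ 1.837, f(1.75) ≈ 2.291, f(2.375) ≈ 2.669, f(3) ≈ 3.000.
T_4 = (Δt/2)·[f(t_0) + 2f(t_1) + 2f(t_2) + 2f(t_3) + f(t_4)].
Sum ≈ 5.569.

5.569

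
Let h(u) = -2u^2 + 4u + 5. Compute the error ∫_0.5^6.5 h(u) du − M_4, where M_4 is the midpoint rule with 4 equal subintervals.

-2.25

Exact integral: ∫_0.5^6.5 h(u) du = -69.
M_4 = -66.75.
Error = -69 − (-66.75) = -2.25.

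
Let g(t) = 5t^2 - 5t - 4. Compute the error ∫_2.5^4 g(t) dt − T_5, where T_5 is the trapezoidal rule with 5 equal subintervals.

Exact integral: ∫_2.5^4 g(t) dt = 50.25.
T_5 = 50.3625.
Error = 50.25 − 50.3625 = -0.1125.

-0.1125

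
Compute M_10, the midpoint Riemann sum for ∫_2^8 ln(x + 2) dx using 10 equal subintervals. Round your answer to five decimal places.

11.48292

Δx = (8 − 2)/10 = 0.6.
Midpoints: 2.3, 2.9, 3.5, 4.1, 4.7, 5.3, 5.9, 6.5, 7.1, 7.7.
f(2.3) ≈ 1.45862, f(2.9) ≈ 1.58924, f(3.5) ≈ 1.70475, f(4.1) ≈ 1.80829, f(4.7) ≈ 1.90211, f(5.3) ≈ 1.98787, f(5.9) ≈ 2.06686, f(6.5) ≈ 2.14007, f(7.1) ≈ 2.20827, f(7.7) ≈ 2.27213.
Sum = Δx · [f(2.3) + f(2.9) + f(3.5) + ...].
Sum ≈ 11.48292.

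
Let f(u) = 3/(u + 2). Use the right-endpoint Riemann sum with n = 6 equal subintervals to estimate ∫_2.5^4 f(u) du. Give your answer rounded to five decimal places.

Δu = (4 − 2.5)/6 = 0.25.
Right endpoints: 2.75, 3, 3.25, 3.5, 3.75, 4.
f(2.75) = 12/19, f(3) = 0.6, f(3.25) = 4/7, f(3.5) = 6/11, f(3.75) = 12/23, f(4) = 0.5.
Sum = Δu · [f(2.75) + f(3) + f(3.25) + ...].
Sum ≈ 0.84255.

0.84255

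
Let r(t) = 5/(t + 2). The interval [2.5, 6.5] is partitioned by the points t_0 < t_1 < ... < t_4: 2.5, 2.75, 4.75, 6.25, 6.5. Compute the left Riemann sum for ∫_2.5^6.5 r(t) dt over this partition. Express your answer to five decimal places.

3.64567

Subinterval widths: 0.25, 2, 1.5, 0.25.
Left endpoints: 2.5, 2.75, 4.75, 6.25.
r(2.5) = 10/9, r(2.75) = 20/19, r(4.75) = 20/27, r(6.25) = 20/33.
Sum = Σ Δt_i · r(t_i).
Sum ≈ 3.64567.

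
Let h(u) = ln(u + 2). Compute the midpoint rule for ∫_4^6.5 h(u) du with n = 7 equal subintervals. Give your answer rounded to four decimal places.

4.9403

Δu = (6.5 − 4)/7 = 5/14.
Midpoints: 117/28, 127/28, 137/28, 5.25, 157/28, 167/28, 177/28.
h(117/28) ≈ 1.8211, h(127/28) ≈ 1.8773, h(137/28) ≈ 1.9305, h(5.25) ≈ 1.9810, h(157/28) ≈ 2.0291, h(167/28) ≈ 2.0750, h(177/28) ≈ 2.1188.
Sum = Δu · [h(117/28) + h(127/28) + h(137/28) + ...].
Sum ≈ 4.9403.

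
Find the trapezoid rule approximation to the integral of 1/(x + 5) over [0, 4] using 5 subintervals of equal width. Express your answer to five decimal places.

Δx = (4 − 0)/5 = 0.8.
f(0) = 0.2, f(0.8) = 5/29, f(1.6) = 5/33, f(2.4) = 5/37, f(3.2) = 5/41, f(4) = 1/9.
T_5 = (Δx/2)·[f(x_0) + 2f(x_1) + ... + 2f(x_{4}) + f(x_5)].
Sum ≈ 0.58926.

0.58926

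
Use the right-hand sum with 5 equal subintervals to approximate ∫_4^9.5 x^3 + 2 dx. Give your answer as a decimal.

2442.0825

Δx = (9.5 − 4)/5 = 1.1.
Right endpoints: 5.1, 6.2, 7.3, 8.4, 9.5.
f(5.1) = 134.651, f(6.2) = 240.328, f(7.3) = 391.017, f(8.4) = 594.704, f(9.5) = 859.375.
Sum = Δx · [f(5.1) + f(6.2) + f(7.3) + f(8.4) + f(9.5)].
Sum = 2442.0825.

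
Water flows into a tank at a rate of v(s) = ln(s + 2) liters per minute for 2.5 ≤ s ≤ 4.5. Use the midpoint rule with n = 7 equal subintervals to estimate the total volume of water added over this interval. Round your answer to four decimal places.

Δs = (4.5 − 2.5)/7 = 2/7.
Midpoints: 37/14, 41/14, 45/14, 3.5, 53/14, 57/14, 61/14.
v(37/14) ≈ 1.5353, v(41/14) ≈ 1.5950, v(45/14) ≈ 1.6514, v(3.5) ≈ 1.7047, v(53/14) ≈ 1.7554, v(57/14) ≈ 1.8036, v(61/14) ≈ 1.8496.
Sum = Δs · [v(37/14) + v(41/14) + v(45/14) + ...].
Sum ≈ 3.3986.

3.3986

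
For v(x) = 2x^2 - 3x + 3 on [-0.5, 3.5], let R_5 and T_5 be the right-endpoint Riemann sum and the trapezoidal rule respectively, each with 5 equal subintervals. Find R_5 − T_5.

4.8

R_5 = 28.32.
T_5 = 23.52.
R_5 − T_5 = 4.8.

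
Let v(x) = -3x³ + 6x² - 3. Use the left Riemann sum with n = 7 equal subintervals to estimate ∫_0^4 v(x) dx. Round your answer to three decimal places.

-51.184

Δx = (4 − 0)/7 = 4/7.
Left endpoints: 0, 4/7, 8/7, 12/7, 16/7, 20/7, 24/7.
v(0) = -3, v(4/7) = -549/343, v(8/7) = 123/343, v(12/7) = -165/343, v(16/7) = -2565/343, v(20/7) = -8229/343, v(24/7) = -18309/343.
Sum = Δx · [v(0) + v(4/7) + v(8/7) + ...].
Sum ≈ -51.184.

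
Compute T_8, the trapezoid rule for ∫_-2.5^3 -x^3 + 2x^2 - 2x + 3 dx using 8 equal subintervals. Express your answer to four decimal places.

32.2239

Δx = (3 − (-2.5))/8 = 0.6875.
f(-2.5) = 36.125, f(-1.8125) = 78437/4096, f(-1.125) = 4713/512, f(-0.4375) = 17783/4096, f(0.25) = 2.609375, f(0.9375) = 8433/4096, f(1.625) = 379/512, f(2.3125) = -13501/4096, f(3) = -12.
T_8 = (Δx/2)·[f(x_0) + 2f(x_1) + ... + 2f(x_{7}) + f(x_8)].
Sum ≈ 32.2239.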